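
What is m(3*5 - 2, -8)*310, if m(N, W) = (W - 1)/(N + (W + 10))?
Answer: -186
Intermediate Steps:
m(N, W) = (-1 + W)/(10 + N + W) (m(N, W) = (-1 + W)/(N + (10 + W)) = (-1 + W)/(10 + N + W))
m(3*5 - 2, -8)*310 = ((-1 - 8)/(10 + (3*5 - 2) - 8))*310 = (-9/(10 + (15 - 2) - 8))*310 = (-9/(10 + 13 - 8))*310 = (-9/15)*310 = ((1/15)*(-9))*310 = -⅗*310 = -186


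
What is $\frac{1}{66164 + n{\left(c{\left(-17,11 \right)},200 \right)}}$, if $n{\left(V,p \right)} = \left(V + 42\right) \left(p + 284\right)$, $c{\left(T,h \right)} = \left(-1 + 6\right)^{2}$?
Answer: $\frac{1}{98592} \approx 1.0143 \cdot 10^{-5}$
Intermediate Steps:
$c{\left(T,h \right)} = 25$ ($c{\left(T,h \right)} = 5^{2} = 25$)
$n{\left(V,p \right)} = \left(42 + V\right) \left(284 + p\right)$
$\frac{1}{66164 + n{\left(c{\left(-17,11 \right)},200 \right)}} = \frac{1}{66164 + \left(11928 + 42 \cdot 200 + 284 \cdot 25 + 25 \cdot 200\right)} = \frac{1}{66164 + \left(11928 + 8400 + 7100 + 5000\right)} = \frac{1}{66164 + 32428} = \frac{1}{98592}$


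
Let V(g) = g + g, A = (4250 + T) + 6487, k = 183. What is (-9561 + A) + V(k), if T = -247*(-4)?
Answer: 2530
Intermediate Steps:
T = 988
A = 11725 (A = (4250 + 988) + 6487 = 5238 + 6487 = 11725)
V(g) = 2*g
(-9561 + A) + V(k) = (-9561 + 11725) + 2*183 = 2164 + 366 = 2530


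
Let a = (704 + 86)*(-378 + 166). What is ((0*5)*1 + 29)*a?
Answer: -4856920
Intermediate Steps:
a = -167480 (a = 790*(-212) = -167480)
((0*5)*1 + 29)*a = ((0*5)*1 + 29)*(-167480) = (0*1 + 29)*(-167480) = (0 + 29)*(-167480) = 29*(-167480) = -4856920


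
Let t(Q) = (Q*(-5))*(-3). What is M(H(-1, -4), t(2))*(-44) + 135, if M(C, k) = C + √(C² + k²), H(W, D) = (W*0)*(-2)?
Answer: -1185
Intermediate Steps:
t(Q) = 15*Q (t(Q) = -5*Q*(-3) = 15*Q)
H(W, D) = 0 (H(W, D) = 0*(-2) = 0)
M(H(-1, -4), t(2))*(-44) + 135 = (0 + √(0² + (15*2)²))*(-44) + 135 = (0 + √(0 + 30²))*(-44) + 135 = (0 + √(0 + 900))*(-44) + 135 = (0 + √900)*(-44) + 135 = (0 + 30)*(-44) + 135 = 30*(-44) + 135 = -1320 + 135 = -1185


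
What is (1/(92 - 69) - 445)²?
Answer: 104734756/529 ≈ 1.9799e+5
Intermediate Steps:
(1/(92 - 69) - 445)² = (1/23 - 445)² = (-10234/23)² = 104734756/529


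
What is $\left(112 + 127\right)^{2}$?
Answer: $57121$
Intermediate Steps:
$\left(112 + 127\right)^{2} = 239^{2} = 57121$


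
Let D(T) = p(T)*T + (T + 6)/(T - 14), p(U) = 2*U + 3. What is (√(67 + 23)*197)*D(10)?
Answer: 133566*√10 ≈ 4.2237e+5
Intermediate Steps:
p(U) = 3 + 2*U
D(T) = T*(3 + 2*T) + (6 + T)/(-14 + T) (D(T) = (3 + 2*T)*T + (T + 6)/(T - 14) = T*(3 + 2*T) + (6 + T)/(-14 + T))
(√(67 + 23)*197)*D(10) = (√(67 + 23)*197)*((6 - 41*10 - 25*10² + 2*10³)/(-14 + 10)) = (√90*197)*((6 - 410 - 25*100 + 2*1000)/(-4)) = ((3*√10)*197)*(-(6 - 410 - 2500 + 2000)/4) = (591*√10)*(-¼*(-904)) = (591*√10)*226 = 133566*√10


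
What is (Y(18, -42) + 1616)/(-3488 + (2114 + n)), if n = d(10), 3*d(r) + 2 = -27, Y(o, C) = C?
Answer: -4722/4151 ≈ -1.1376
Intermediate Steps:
d(r) = -29/3 (d(r) = -⅔ + (⅓)*(-27) = -⅔ - 9 = -29/3)
n = -29/3 ≈ -9.6667
(Y(18, -42) + 1616)/(-3488 + (2114 + n)) = (-42 + 1616)/(-3488 + (2114 - 29/3)) = 1574/(-3488 + 6313/3) = 1574/(-4151/3) = 1574*(-3/4151) = -4722/4151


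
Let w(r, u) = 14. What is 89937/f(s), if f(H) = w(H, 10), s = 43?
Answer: 89937/14 ≈ 6424.1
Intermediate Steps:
f(H) = 14
89937/f(s) = 89937/14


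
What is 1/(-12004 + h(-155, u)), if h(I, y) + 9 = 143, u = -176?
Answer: -1/11870 ≈ -8.4246e-5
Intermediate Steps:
h(I, y) = 134 (h(I, y) = -9 + 143 = 134)
1/(-12004 + h(-155, u)) = 1/(-12004 + 134) = 1/(-11870) = -1/11870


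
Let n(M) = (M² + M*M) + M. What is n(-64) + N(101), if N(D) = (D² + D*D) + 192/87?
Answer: 827434/29 ≈ 28532.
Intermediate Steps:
N(D) = 64/29 + 2*D² (N(D) = (D² + D²) + 192*(1/87) = 2*D² + 64/29 = 64/29 + 2*D²)
n(M) = M + 2*M² (n(M) = (M² + M²) + M = 2*M² + M = M + 2*M²)
n(-64) + N(101) = -64*(1 + 2*(-64)) + (64/29 + 2*101²) = -64*(1 - 128) + (64/29 + 2*10201) = -64*(-127) + (64/29 + 20402) = 8128 + 591722/29 = 827434/29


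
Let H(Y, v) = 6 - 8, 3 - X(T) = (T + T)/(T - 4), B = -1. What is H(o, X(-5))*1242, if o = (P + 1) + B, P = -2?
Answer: -2484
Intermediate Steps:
o = -2 (o = (-2 + 1) - 1 = -1 - 1 = -2)
X(T) = 3 - 2*T/(-4 + T) (X(T) = 3 - (T + T)/(T - 4) = 3 - 2*T/(-4 + T))
H(Y, v) = -2
H(o, X(-5))*1242 = -2*1242 = -2484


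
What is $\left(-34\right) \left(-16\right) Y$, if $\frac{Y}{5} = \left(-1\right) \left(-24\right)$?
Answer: $65280$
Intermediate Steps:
$Y = 120$ ($Y = 5 \left(\left(-1\right) \left(-24\right)\right) = 5 \cdot 24 = 120$)
$\left(-34\right) \left(-16\right) Y = \left(-34\right) \left(-16\right) 120 = 544 \cdot 120 = 65280$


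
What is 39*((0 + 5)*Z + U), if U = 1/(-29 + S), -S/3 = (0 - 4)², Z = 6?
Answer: 90051/77 ≈ 1169.5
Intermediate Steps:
S = -48 (S = -3*(0 - 4)² = -3*(-4)² = -3*16 = -48)
U = -1/77 (U = 1/(-29 - 48) = 1/(-77) = -1/77 ≈ -0.012987)
39*((0 + 5)*Z + U) = 39*((0 + 5)*6 - 1/77) = 39*(5*6 - 1/77) = 39*(30 - 1/77) = 39*(2309/77) = 90051/77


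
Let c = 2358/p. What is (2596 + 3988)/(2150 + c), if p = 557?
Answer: 916822/299977 ≈ 3.0563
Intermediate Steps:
c = 2358/557 ≈ 4.2334
(2596 + 3988)/(2150 + c) = (2596 + 3988)/(2150 + 2358/557) = 6584/(1199908/557) = 6584*(557/1199908) = 916822/299977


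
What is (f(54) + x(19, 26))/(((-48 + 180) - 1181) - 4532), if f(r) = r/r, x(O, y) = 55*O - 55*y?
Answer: 384/5581 ≈ 0.068805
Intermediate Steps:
x(O, y) = -55*y + 55*O
f(r) = 1
(f(54) + x(19, 26))/(((-48 + 180) - 1181) - 4532) = (1 + (-55*26 + 55*19))/(((-48 + 180) - 1181) - 4532) = (1 + (-1430 + 1045))/((132 - 1181) - 4532) = (1 - 385)/(-1049 - 4532) = -384/(-5581) = -384*(-1/5581) = 384/5581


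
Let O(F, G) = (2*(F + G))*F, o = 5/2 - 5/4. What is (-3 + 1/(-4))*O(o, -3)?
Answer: 455/32 ≈ 14.219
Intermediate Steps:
o = 5/4 (o = 5*(½) - 5*¼ = 5/2 - 5/4 = 5/4 ≈ 1.2500)
O(F, G) = F*(2*F + 2*G) (O(F, G) = (2*F + 2*G)*F = F*(2*F + 2*G))
(-3 + 1/(-4))*O(o, -3) = (-3 + 1/(-4))*(2*(5/4)*(5/4 - 3)) = (-3 - ¼)*(2*(5/4)*(-7/4)) = -13/4*(-35/8) = 455/32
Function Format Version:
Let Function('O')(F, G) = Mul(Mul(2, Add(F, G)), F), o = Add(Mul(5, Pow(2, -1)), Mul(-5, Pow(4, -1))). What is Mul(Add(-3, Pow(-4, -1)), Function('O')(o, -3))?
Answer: Rational(455, 32) ≈ 14.219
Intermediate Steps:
o = Rational(5, 4) (o = Add(Mul(5, Rational(1, 2)), Mul(-5, Rational(1, 4))) = Add(Rational(5, 2), Rational(-5, 4)) = Rational(5, 4) ≈ 1.2500)
Function('O')(F, G) = Mul(F, Add(Mul(2, F), Mul(2, G))) (Function('O')(F, G) = Mul(Add(Mul(2, F), Mul(2, G)), F) = Mul(F, Add(Mul(2, F), Mul(2, G))))
Mul(Add(-3, Pow(-4, -1)), Function('O')(o, -3)) = Mul(Add(-3, Pow(-4, -1)), Mul(2, Rational(5, 4), Add(Rational(5, 4), -3))) = Mul(Add(-3, Rational(-1, 4)), Mul(2, Rational(5, 4), Rational(-7, 4))) = Mul(Rational(-13, 4), Rational(-35, 8)) = Rational(455, 32)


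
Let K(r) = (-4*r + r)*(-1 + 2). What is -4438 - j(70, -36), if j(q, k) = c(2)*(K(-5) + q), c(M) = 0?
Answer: -4438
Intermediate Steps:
K(r) = -3*r (K(r) = -3*r*1 = -3*r)
j(q, k) = 0 (j(q, k) = 0*(-3*(-5) + q) = 0*(15 + q) = 0)
-4438 - j(70, -36) = -4438 - 1*0 = -4438 + 0 = -4438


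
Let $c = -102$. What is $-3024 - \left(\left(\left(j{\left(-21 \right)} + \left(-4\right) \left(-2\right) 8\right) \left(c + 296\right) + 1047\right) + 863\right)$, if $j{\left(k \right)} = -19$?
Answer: $-13664$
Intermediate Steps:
$-3024 - \left(\left(\left(j{\left(-21 \right)} + \left(-4\right) \left(-2\right) 8\right) \left(c + 296\right) + 1047\right) + 863\right) = -3024 - \left(\left(\left(-19 + \left(-4\right) \left(-2\right) 8\right) \left(-102 + 296\right) + 1047\right) + 863\right) = -3024 - \left(\left(\left(-19 + 8 \cdot 8\right) 194 + 1047\right) + 863\right) = -3024 - \left(\left(\left(-19 + 64\right) 194 + 1047\right) + 863\right) = -3024 - \left(\left(45 \cdot 194 + 1047\right) + 863\right) = -3024 - \left(\left(8730 + 1047\right) + 863\right) = -3024 - \left(9777 + 863\right) = -3024 - 10640 = -13664$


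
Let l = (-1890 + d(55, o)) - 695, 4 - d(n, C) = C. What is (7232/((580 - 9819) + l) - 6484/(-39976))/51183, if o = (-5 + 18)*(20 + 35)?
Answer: -51957373/6411939576570 ≈ -8.1032e-6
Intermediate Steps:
o = 715 (o = 13*55 = 715)
d(n, C) = 4 - C
l = -3296 (l = (-1890 + (4 - 1*715)) - 695 = (-1890 + (4 - 715)) - 695 = (-1890 - 711) - 695 = -2601 - 695 = -3296)
(7232/((580 - 9819) + l) - 6484/(-39976))/51183 = (7232/((580 - 9819) - 3296) - 6484/(-39976))/51183 = (7232/(-9239 - 3296) - 6484*(-1/39976))*(1/51183) = (7232/(-12535) + 1621/9994)*(1/51183) = (7232*(-1/12535) + 1621/9994)*(1/51183) = (-7232/12535 + 1621/9994)*(1/51183) = -51957373/125274790*1/51183 = -51957373/6411939576570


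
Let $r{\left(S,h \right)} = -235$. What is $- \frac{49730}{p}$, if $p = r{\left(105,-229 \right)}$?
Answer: $\frac{9946}{47} \approx 211.62$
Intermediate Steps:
$p = -235$
$- \frac{49730}{p} = - \frac{49730}{-235} = \left(-49730\right) \left(- \frac{1}{235}\right) = \frac{9946}{47}$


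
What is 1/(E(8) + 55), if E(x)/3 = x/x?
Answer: 1/58 ≈ 0.017241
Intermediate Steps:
E(x) = 3 (E(x) = 3*(x/x) = 3*1 = 3)
1/(E(8) + 55) = 1/(3 + 55) = 1/58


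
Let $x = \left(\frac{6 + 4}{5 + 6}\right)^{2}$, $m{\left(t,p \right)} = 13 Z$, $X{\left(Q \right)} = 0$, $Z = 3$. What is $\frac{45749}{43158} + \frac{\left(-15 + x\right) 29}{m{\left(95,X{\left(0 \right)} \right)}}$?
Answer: $- \frac{643524533}{67887534} \approx -9.4793$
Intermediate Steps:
$m{\left(t,p \right)} = 39$ ($m{\left(t,p \right)} = 13 \cdot 3 = 39$)
$x = \frac{100}{121}$ ($x = \left(\frac{10}{11}\right)^{2} = \frac{100}{121} \approx 0.82645$)
$\frac{45749}{43158} + \frac{\left(-15 + x\right) 29}{m{\left(95,X{\left(0 \right)} \right)}} = \frac{45749}{43158} + \frac{\left(-15 + \frac{100}{121}\right) 29}{39} = 45749 \cdot \frac{1}{43158} + \left(- \frac{1715}{121}\right) 29 \cdot \frac{1}{39} = \frac{45749}{43158} - \frac{49735}{4719} = - \frac{643524533}{67887534}$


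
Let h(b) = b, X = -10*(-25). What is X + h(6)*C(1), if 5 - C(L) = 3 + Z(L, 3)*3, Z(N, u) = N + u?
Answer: 190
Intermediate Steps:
C(L) = -7 - 3*L (C(L) = 5 - (3 + (L + 3)*3) = 5 - (3 + (3 + L)*3) = 5 - (3 + (9 + 3*L)) = 5 - (12 + 3*L) = 5 + (-12 - 3*L) = -7 - 3*L)
X = 250
X + h(6)*C(1) = 250 + 6*(-7 - 3*1) = 250 + 6*(-7 - 3) = 250 + 6*(-10) = 250 - 60 = 190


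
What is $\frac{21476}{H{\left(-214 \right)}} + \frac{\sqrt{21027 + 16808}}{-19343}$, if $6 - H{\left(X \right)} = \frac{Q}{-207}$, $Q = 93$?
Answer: $\frac{1481844}{445} - \frac{\sqrt{37835}}{19343} \approx 3330.0$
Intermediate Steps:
$H{\left(X \right)} = \frac{445}{69}$ ($H{\left(X \right)} = 6 - \frac{93}{-207} = 6 - 93 \left(- \frac{1}{207}\right) = 6 - - \frac{31}{69} = 6 + \frac{31}{69} = \frac{445}{69}$)
$\frac{21476}{H{\left(-214 \right)}} + \frac{\sqrt{21027 + 16808}}{-19343} = \frac{21476}{\frac{445}{69}} + \frac{\sqrt{21027 + 16808}}{-19343} = 21476 \cdot \frac{69}{445} + \sqrt{37835} \left(- \frac{1}{19343}\right) = \frac{1481844}{445} - \frac{\sqrt{37835}}{19343}$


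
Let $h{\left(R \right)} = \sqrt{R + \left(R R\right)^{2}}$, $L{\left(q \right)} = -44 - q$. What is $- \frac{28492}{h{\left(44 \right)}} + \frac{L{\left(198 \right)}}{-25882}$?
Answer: $\frac{121}{12941} - \frac{14246 \sqrt{104115}}{312345} \approx -14.708$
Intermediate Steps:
$h{\left(R \right)} = \sqrt{R + R^{4}}$ ($h{\left(R \right)} = \sqrt{R + \left(R^{2}\right)^{2}} = \sqrt{R + R^{4}}$)
$- \frac{28492}{h{\left(44 \right)}} + \frac{L{\left(198 \right)}}{-25882} = - \frac{28492}{\sqrt{44 + 44^{4}}} + \frac{-44 - 198}{-25882} = - \frac{28492}{\sqrt{44 + 3748096}} + \left(-44 - 198\right) \left(- \frac{1}{25882}\right) = - \frac{28492}{\sqrt{3748140}} - - \frac{121}{12941} = - \frac{28492}{6 \sqrt{104115}} + \frac{121}{12941} = - 28492 \frac{\sqrt{104115}}{624690} + \frac{121}{12941} = - \frac{14246 \sqrt{104115}}{312345} + \frac{121}{12941} = \frac{121}{12941} - \frac{14246 \sqrt{104115}}{312345}$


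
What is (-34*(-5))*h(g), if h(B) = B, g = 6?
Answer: 1020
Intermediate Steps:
(-34*(-5))*h(g) = -34*(-5)*6 = 170*6 = 1020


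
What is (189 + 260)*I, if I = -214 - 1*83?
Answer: -133353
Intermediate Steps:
I = -297 (I = -214 - 83 = -297)
(189 + 260)*I = (189 + 260)*(-297) = 449*(-297) = -133353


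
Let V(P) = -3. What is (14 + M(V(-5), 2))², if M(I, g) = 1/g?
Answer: 841/4 ≈ 210.25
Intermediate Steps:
(14 + M(V(-5), 2))² = (14 + 1/2)² = (14 + ½)² = (29/2)² = 841/4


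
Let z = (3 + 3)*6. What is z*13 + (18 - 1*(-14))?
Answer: 500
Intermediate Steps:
z = 36 (z = 6*6 = 36)
z*13 + (18 - 1*(-14)) = 36*13 + (18 - 1*(-14)) = 468 + (18 + 14) = 468 + 32 = 500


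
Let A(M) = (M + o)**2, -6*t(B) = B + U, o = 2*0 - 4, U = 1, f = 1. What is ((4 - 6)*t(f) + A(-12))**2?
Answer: 592900/9 ≈ 65878.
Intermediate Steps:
o = -4 (o = 0 - 4 = -4)
t(B) = -1/6 - B/6 (t(B) = -(B + 1)/6 = -(1 + B)/6 = -1/6 - B/6)
A(M) = (-4 + M)**2 (A(M) = (M - 4)**2 = (-4 + M)**2)
((4 - 6)*t(f) + A(-12))**2 = ((4 - 6)*(-1/6 - 1/6*1) + (-4 - 12)**2)**2 = (-2*(-1/6 - 1/6) + (-16)**2)**2 = (-2*(-1/3) + 256)**2 = (2/3 + 256)**2 = (770/3)**2 = 592900/9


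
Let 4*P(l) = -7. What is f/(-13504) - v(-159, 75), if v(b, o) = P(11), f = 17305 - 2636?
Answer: 8963/13504 ≈ 0.66373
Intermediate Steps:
f = 14669
P(l) = -7/4 (P(l) = (¼)*(-7) = -7/4)
v(b, o) = -7/4
f/(-13504) - v(-159, 75) = 14669/(-13504) - 1*(-7/4) = 14669*(-1/13504) + 7/4 = -14669/13504 + 7/4 = 8963/13504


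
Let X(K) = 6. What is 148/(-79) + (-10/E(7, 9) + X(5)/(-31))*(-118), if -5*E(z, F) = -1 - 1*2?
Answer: 14603132/7347 ≈ 1987.6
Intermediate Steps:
E(z, F) = ⅗ (E(z, F) = -(-1 - 1*2)/5 = -(-1 - 2)/5 = -⅕*(-3) = ⅗)
148/(-79) + (-10/E(7, 9) + X(5)/(-31))*(-118) = 148/(-79) + (-10/⅗ + 6/(-31))*(-118) = 148*(-1/79) + (-10*5/3 + 6*(-1/31))*(-118) = -148/79 + (-50/3 - 6/31)*(-118) = -148/79 - 1568/93*(-118) = -148/79 + 185024/93 = 14603132/7347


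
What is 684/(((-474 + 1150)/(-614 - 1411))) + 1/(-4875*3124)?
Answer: -405661162513/197983500 ≈ -2049.0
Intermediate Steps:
684/(((-474 + 1150)/(-614 - 1411))) + 1/(-4875*3124) = 684/((676/(-2025))) - 1/4875*1/3124 = 684/((676*(-1/2025))) - 1/15229500 = 684/(-676/2025) - 1/15229500 = 684*(-2025/676) - 1/15229500 = -346275/169 - 1/15229500 = -405661162513/197983500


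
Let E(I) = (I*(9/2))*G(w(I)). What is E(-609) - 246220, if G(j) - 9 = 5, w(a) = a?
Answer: -284587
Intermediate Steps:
G(j) = 14 (G(j) = 9 + 5 = 14)
E(I) = 63*I (E(I) = (I*(9/2))*14 = (9*I/2)*14 = 63*I)
E(-609) - 246220 = 63*(-609) - 246220 = -38367 - 246220 = -284587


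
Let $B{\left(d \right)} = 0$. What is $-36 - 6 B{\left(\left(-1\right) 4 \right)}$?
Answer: $-36$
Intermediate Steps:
$-36 - 6 B{\left(\left(-1\right) 4 \right)} = -36 - 0 = -36 + 0 = -36$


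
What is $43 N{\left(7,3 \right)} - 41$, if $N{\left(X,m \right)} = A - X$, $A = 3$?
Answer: $-213$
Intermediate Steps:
$N{\left(X,m \right)} = 3 - X$
$43 N{\left(7,3 \right)} - 41 = 43 \left(3 - 7\right) - 41 = 43 \left(-4\right) - 41 = -172 - 41 = -213$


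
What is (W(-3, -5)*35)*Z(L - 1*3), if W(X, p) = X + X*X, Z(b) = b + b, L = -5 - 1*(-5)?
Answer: -1260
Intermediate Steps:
L = 0 (L = -5 + 5 = 0)
Z(b) = 2*b
W(X, p) = X + X**2
(W(-3, -5)*35)*Z(L - 1*3) = (-3*(1 - 3)*35)*(2*(0 - 1*3)) = (-3*(-2)*35)*(2*(0 - 3)) = (6*35)*(2*(-3)) = 210*(-6) = -1260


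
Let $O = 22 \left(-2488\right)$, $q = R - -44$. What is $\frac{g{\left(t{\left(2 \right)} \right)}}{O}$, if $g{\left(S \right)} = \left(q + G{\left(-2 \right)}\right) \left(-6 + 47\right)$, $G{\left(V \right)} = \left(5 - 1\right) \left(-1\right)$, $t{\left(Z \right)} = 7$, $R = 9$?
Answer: $- \frac{2009}{54736} \approx -0.036703$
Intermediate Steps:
$G{\left(V \right)} = -4$ ($G{\left(V \right)} = 4 \left(-1\right) = -4$)
$q = 53$ ($q = 9 - -44 = 9 + 44 = 53$)
$g{\left(S \right)} = 2009$ ($g{\left(S \right)} = \left(53 - 4\right) \left(-6 + 47\right) = 49 \cdot 41 = 2009$)
$O = -54736$
$\frac{g{\left(t{\left(2 \right)} \right)}}{O} = \frac{2009}{-54736} = 2009 \left(- \frac{1}{54736}\right) = - \frac{2009}{54736}$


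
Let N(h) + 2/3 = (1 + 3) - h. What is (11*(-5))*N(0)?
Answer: -550/3 ≈ -183.33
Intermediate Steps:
N(h) = 10/3 - h (N(h) = -⅔ + ((1 + 3) - h) = -⅔ + (4 - h) = 10/3 - h)
(11*(-5))*N(0) = (11*(-5))*(10/3 - 1*0) = -55*(10/3 + 0) = -55*10/3 = -550/3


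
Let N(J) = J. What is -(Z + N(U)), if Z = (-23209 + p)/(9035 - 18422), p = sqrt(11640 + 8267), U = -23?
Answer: 192692/9387 + sqrt(19907)/9387 ≈ 20.543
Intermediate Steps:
p = sqrt(19907) ≈ 141.09
Z = 23209/9387 - sqrt(19907)/9387 (Z = (-23209 + sqrt(19907))/(9035 - 18422) = (-23209 + sqrt(19907))/(-9387) = (-23209 + sqrt(19907))*(-1/9387) = 23209/9387 - sqrt(19907)/9387 ≈ 2.4574)
-(Z + N(U)) = -((23209/9387 - sqrt(19907)/9387) - 23) = -(-192692/9387 - sqrt(19907)/9387) = 192692/9387 + sqrt(19907)/9387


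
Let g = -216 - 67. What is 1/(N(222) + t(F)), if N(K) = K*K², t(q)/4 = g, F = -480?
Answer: 1/10939916 ≈ 9.1408e-8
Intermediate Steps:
g = -283
t(q) = -1132 (t(q) = 4*(-283) = -1132)
N(K) = K³
1/(N(222) + t(F)) = 1/(222³ - 1132) = 1/(10941048 - 1132) = 1/10939916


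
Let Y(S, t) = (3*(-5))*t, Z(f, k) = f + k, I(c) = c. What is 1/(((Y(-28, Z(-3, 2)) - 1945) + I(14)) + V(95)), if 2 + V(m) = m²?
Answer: 1/7107 ≈ 0.00014071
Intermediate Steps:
Y(S, t) = -15*t
V(m) = -2 + m²
1/(((Y(-28, Z(-3, 2)) - 1945) + I(14)) + V(95)) = 1/(((-15*(-3 + 2) - 1945) + 14) + (-2 + 95²)) = 1/(((-15*(-1) - 1945) + 14) + (-2 + 9025)) = 1/(((15 - 1945) + 14) + 9023) = 1/((-1930 + 14) + 9023) = 1/(-1916 + 9023) = 1/7107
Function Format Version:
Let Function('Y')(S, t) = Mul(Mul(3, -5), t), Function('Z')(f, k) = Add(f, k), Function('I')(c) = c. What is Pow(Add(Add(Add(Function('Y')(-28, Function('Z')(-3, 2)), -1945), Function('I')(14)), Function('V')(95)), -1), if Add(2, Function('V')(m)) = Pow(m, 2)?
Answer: Rational(1, 7107) ≈ 0.00014071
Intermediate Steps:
Function('Y')(S, t) = Mul(-15, t)
Function('V')(m) = Add(-2, Pow(m, 2))
Pow(Add(Add(Add(Function('Y')(-28, Function('Z')(-3, 2)), -1945), Function('I')(14)), Function('V')(95)), -1) = Pow(Add(Add(Add(Mul(-15, Add(-3, 2)), -1945), 14), Add(-2, Pow(95, 2))), -1) = Pow(Add(Add(Add(Mul(-15, -1), -1945), 14), Add(-2, 9025)), -1) = Pow(Add(Add(Add(15, -1945), 14), 9023), -1) = Pow(Add(Add(-1930, 14), 9023), -1) = Pow(Add(-1916, 9023), -1) = Pow(7107, -1) = Rational(1, 7107)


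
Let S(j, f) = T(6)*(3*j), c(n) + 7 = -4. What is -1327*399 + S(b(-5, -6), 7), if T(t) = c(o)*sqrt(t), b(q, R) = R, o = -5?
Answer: -529473 + 198*sqrt(6) ≈ -5.2899e+5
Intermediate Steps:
c(n) = -11 (c(n) = -7 - 4 = -11)
T(t) = -11*sqrt(t)
S(j, f) = -33*j*sqrt(6) (S(j, f) = (-11*sqrt(6))*(3*j) = -33*j*sqrt(6))
-1327*399 + S(b(-5, -6), 7) = -1327*399 - 33*(-6)*sqrt(6) = -529473 + 198*sqrt(6)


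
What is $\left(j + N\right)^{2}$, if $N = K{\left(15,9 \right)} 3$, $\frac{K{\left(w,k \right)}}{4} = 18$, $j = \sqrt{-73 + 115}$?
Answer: $\left(216 + \sqrt{42}\right)^{2} \approx 49498.0$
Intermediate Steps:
$j = \sqrt{42} \approx 6.4807$
$K{\left(w,k \right)} = 72$ ($K{\left(w,k \right)} = 4 \cdot 18 = 72$)
$N = 216$ ($N = 72 \cdot 3 = 216$)
$\left(j + N\right)^{2} = \left(\sqrt{42} + 216\right)^{2} = \left(216 + \sqrt{42}\right)^{2}$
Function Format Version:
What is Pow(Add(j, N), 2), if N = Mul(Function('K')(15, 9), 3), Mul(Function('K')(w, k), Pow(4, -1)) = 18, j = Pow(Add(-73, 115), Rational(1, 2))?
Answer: Pow(Add(216, Pow(42, Rational(1, 2))), 2) ≈ 49498.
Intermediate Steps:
j = Pow(42, Rational(1, 2)) ≈ 6.4807
Function('K')(w, k) = 72 (Function('K')(w, k) = Mul(4, 18) = 72)
N = 216 (N = Mul(72, 3) = 216)
Pow(Add(j, N), 2) = Pow(Add(Pow(42, Rational(1, 2)), 216), 2) = Pow(Add(216, Pow(42, Rational(1, 2))), 2)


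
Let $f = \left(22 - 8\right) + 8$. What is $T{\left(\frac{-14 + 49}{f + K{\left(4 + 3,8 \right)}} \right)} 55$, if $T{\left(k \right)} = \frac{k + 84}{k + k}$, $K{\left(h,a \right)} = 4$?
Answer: $\frac{3487}{2} \approx 1743.5$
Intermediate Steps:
$f = 22$ ($f = 14 + 8 = 22$)
$T{\left(k \right)} = \frac{84 + k}{2 k}$
$T{\left(\frac{-14 + 49}{f + K{\left(4 + 3,8 \right)}} \right)} 55 = \frac{84 + \frac{-14 + 49}{22 + 4}}{2 \frac{-14 + 49}{22 + 4}} \cdot 55 = \frac{84 + \frac{35}{26}}{2 \cdot \frac{35}{26}} \cdot 55 = \frac{1}{2} \cdot \frac{26}{35} \cdot \frac{2219}{26} \cdot 55 = \frac{317}{10} \cdot 55 = \frac{3487}{2}$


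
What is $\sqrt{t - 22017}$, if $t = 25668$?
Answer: $\sqrt{3651} \approx 60.424$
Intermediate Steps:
$\sqrt{t - 22017} = \sqrt{25668 - 22017} = \sqrt{3651}$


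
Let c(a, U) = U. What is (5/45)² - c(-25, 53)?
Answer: -4292/81 ≈ -52.988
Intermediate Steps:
(5/45)² - c(-25, 53) = (5/45)² - 1*53 = (5*(1/45))² - 53 = (⅑)² - 53 = 1/81 - 53 = -4292/81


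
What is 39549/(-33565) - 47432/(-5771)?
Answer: 1363817801/193703615 ≈ 7.0407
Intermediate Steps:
39549/(-33565) - 47432/(-5771) = 39549*(-1/33565) - 47432*(-1/5771) = -39549/33565 + 47432/5771 = 1363817801/193703615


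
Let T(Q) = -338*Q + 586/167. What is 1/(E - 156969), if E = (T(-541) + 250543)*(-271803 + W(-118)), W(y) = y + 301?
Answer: -167/19659488779683 ≈ -8.4946e-12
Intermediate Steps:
T(Q) = 586/167 - 338*Q (T(Q) = -338*Q + 586*(1/167) = -338*Q + 586/167 = 586/167 - 338*Q)
W(y) = 301 + y
E = -19659462565860/167 (E = ((586/167 - 338*(-541)) + 250543)*(-271803 + (301 - 118)) = ((586/167 + 182858) + 250543)*(-271803 + 183) = (30537872/167 + 250543)*(-271620) = (72378553/167)*(-271620) = -19659462565860/167 ≈ -1.1772e+11)
1/(E - 156969) = 1/(-19659462565860/167 - 156969) = 1/(-19659488779683/167) = -167/19659488779683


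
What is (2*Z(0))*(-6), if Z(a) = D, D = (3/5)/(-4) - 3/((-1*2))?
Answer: -81/5 ≈ -16.200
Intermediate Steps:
D = 27/20 (D = (3*(⅕))*(-¼) - 3/(-2) = (⅗)*(-¼) - 3*(-½) = -3/20 + 3/2 = 27/20 ≈ 1.3500)
Z(a) = 27/20
(2*Z(0))*(-6) = (2*(27/20))*(-6) = (27/10)*(-6) = -81/5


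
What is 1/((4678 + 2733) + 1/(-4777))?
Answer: 4777/35402346 ≈ 0.00013493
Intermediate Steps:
1/((4678 + 2733) + 1/(-4777)) = 1/(7411 - 1/4777) = 1/(35402346/4777) = 4777/35402346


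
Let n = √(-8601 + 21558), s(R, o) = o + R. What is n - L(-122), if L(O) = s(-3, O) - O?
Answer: 3 + √12957 ≈ 116.83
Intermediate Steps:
s(R, o) = R + o
n = √12957 ≈ 113.83
L(O) = -3 (L(O) = (-3 + O) - O = -3)
n - L(-122) = √12957 - 1*(-3) = √12957 + 3 = 3 + √12957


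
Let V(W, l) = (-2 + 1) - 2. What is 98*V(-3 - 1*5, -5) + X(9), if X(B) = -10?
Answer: -304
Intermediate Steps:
V(W, l) = -3 (V(W, l) = -1 - 2 = -3)
98*V(-3 - 1*5, -5) + X(9) = 98*(-3) - 10 = -294 - 10 = -304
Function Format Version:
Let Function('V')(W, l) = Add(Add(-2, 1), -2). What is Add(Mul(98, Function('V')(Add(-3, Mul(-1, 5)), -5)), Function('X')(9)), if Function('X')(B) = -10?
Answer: -304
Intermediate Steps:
Function('V')(W, l) = -3 (Function('V')(W, l) = Add(-1, -2) = -3)
Add(Mul(98, Function('V')(Add(-3, Mul(-1, 5)), -5)), Function('X')(9)) = Add(Mul(98, -3), -10) = Add(-294, -10) = -304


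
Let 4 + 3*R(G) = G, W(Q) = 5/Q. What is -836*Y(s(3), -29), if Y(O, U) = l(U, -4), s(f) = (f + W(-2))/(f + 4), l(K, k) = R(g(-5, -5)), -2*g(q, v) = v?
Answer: 418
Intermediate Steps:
g(q, v) = -v/2
R(G) = -4/3 + G/3
l(K, k) = -1/2 (l(K, k) = -4/3 + (-1/2*(-5))/3 = -4/3 + (1/3)*(5/2) = -4/3 + 5/6 = -1/2)
s(f) = (-5/2 + f)/(4 + f) (s(f) = (f + 5/(-2))/(f + 4) = (f + 5*(-1/2))/(4 + f) = (f - 5/2)/(4 + f) = (-5/2 + f)/(4 + f))
Y(O, U) = -1/2
-836*Y(s(3), -29) = -836*(-1/2) = 418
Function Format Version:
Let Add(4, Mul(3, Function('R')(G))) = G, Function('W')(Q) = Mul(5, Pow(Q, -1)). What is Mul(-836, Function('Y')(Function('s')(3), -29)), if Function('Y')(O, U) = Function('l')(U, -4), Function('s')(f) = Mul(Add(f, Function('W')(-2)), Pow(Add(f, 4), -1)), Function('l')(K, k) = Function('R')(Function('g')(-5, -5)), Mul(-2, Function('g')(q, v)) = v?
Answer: 418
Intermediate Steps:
Function('g')(q, v) = Mul(Rational(-1, 2), v)
Function('R')(G) = Add(Rational(-4, 3), Mul(Rational(1, 3), G))
Function('l')(K, k) = Rational(-1, 2) (Function('l')(K, k) = Add(Rational(-4, 3), Mul(Rational(1, 3), Mul(Rational(-1, 2), -5))) = Add(Rational(-4, 3), Mul(Rational(1, 3), Rational(5, 2))) = Add(Rational(-4, 3), Rational(5, 6)) = Rational(-1, 2))
Function('s')(f) = Mul(Pow(Add(4, f), -1), Add(Rational(-5, 2), f)) (Function('s')(f) = Mul(Add(f, Mul(5, Pow(-2, -1))), Pow(Add(f, 4), -1)) = Mul(Add(f, Mul(5, Rational(-1, 2))), Pow(Add(4, f), -1)) = Mul(Add(f, Rational(-5, 2)), Pow(Add(4, f), -1)) = Mul(Add(Rational(-5, 2), f), Pow(Add(4, f), -1)) = Mul(Pow(Add(4, f), -1), Add(Rational(-5, 2), f)))
Function('Y')(O, U) = Rational(-1, 2)
Mul(-836, Function('Y')(Function('s')(3), -29)) = Mul(-836, Rational(-1, 2)) = 418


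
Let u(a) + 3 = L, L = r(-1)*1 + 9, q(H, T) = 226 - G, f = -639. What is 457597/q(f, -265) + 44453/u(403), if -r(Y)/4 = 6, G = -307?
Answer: -15456703/9594 ≈ -1611.1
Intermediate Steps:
r(Y) = -24 (r(Y) = -4*6 = -24)
q(H, T) = 533 (q(H, T) = 226 - 1*(-307) = 226 + 307 = 533)
L = -15 (L = -24*1 + 9 = -24 + 9 = -15)
u(a) = -18 (u(a) = -3 - 15 = -18)
457597/q(f, -265) + 44453/u(403) = 457597/533 + 44453/(-18) = 457597*(1/533) + 44453*(-1/18) = 457597/533 - 44453/18 = -15456703/9594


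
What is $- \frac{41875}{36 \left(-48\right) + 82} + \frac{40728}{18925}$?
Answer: $\frac{859522663}{31150550} \approx 27.593$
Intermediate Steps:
$- \frac{41875}{36 \left(-48\right) + 82} + \frac{40728}{18925} = - \frac{41875}{-1728 + 82} + 40728 \cdot \frac{1}{18925} = - \frac{41875}{-1646} + \frac{40728}{18925} = \left(-41875\right) \left(- \frac{1}{1646}\right) + \frac{40728}{18925} = \frac{41875}{1646} + \frac{40728}{18925} = \frac{859522663}{31150550}$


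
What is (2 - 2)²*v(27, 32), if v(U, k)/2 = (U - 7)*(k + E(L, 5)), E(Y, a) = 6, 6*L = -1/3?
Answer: 0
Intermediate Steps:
L = -1/18 (L = (-1/3)/6 = (-1*⅓)/6 = (⅙)*(-⅓) = -1/18 ≈ -0.055556)
v(U, k) = 2*(-7 + U)*(6 + k) (v(U, k) = 2*((U - 7)*(k + 6)) = 2*((-7 + U)*(6 + k)) = 2*(-7 + U)*(6 + k))
(2 - 2)²*v(27, 32) = (2 - 2)²*(-84 - 14*32 + 12*27 + 2*27*32) = 0²*(-84 - 448 + 324 + 1728) = 0*1520 = 0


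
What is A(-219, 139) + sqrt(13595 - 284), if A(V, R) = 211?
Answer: 211 + 3*sqrt(1479) ≈ 326.37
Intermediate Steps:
A(-219, 139) + sqrt(13595 - 284) = 211 + sqrt(13595 - 284) = 211 + sqrt(13311) = 211 + 3*sqrt(1479)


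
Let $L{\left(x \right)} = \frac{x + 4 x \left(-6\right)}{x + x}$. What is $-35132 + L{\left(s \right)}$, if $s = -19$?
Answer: $- \frac{70287}{2} \approx -35144.0$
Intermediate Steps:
$L{\left(x \right)} = - \frac{23}{2}$ ($L{\left(x \right)} = \frac{x - 24 x}{2 x} = - 23 x \frac{1}{2 x} = - \frac{23}{2}$)
$-35132 + L{\left(s \right)} = -35132 - \frac{23}{2} = - \frac{70287}{2}$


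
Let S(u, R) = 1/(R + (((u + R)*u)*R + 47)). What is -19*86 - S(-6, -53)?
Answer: -30666911/18768 ≈ -1634.0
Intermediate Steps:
S(u, R) = 1/(47 + R + R*u*(R + u)) (S(u, R) = 1/(R + (((R + u)*u)*R + 47)) = 1/(R + ((u*(R + u))*R + 47)) = 1/(R + (R*u*(R + u) + 47)) = 1/(R + (47 + R*u*(R + u))) = 1/(47 + R + R*u*(R + u)))
-19*86 - S(-6, -53) = -19*86 - 1/(47 - 53 - 53*(-6)² - 6*(-53)²) = -1634 - 1/(47 - 53 - 53*36 - 6*2809) = -1634 - 1/(47 - 53 - 1908 - 16854) = -1634 - 1/(-18768) = -1634 - 1*(-1/18768) = -1634 + 1/18768 = -30666911/18768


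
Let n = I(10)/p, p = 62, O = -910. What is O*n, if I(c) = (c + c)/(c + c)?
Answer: -455/31 ≈ -14.677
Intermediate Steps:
I(c) = 1 (I(c) = (2*c)/((2*c)) = (2*c)*(1/(2*c)) = 1)
n = 1/62 ≈ 0.016129
O*n = -910*1/62 = -455/31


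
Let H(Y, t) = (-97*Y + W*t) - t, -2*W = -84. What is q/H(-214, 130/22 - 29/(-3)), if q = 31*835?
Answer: 854205/706088 ≈ 1.2098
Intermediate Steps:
W = 42 (W = -1/2*(-84) = 42)
q = 25885
H(Y, t) = -97*Y + 41*t (H(Y, t) = (-97*Y + 42*t) - t = -97*Y + 41*t)
q/H(-214, 130/22 - 29/(-3)) = 25885/(-97*(-214) + 41*(130/22 - 29/(-3))) = 25885/(20758 + 41*(130*(1/22) - 29*(-1/3))) = 25885/(20758 + 41*(65/11 + 29/3)) = 25885/(20758 + 41*(514/33)) = 25885/(20758 + 21074/33) = 25885/(706088/33) = 25885*(33/706088) = 854205/706088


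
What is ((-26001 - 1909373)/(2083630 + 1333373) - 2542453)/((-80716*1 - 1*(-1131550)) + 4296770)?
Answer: -8687571463733/18272778910812 ≈ -0.47544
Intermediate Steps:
((-26001 - 1909373)/(2083630 + 1333373) - 2542453)/((-80716*1 - 1*(-1131550)) + 4296770) = (-1935374/3417003 - 2542453)/((-80716 + 1131550) + 4296770) = (-1935374*1/3417003 - 2542453)/(1050834 + 4296770) = (-1935374/3417003 - 2542453)/5347604 = -8687571463733/3417003*1/5347604 = -8687571463733/18272778910812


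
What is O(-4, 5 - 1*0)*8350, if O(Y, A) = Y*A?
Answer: -167000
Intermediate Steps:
O(Y, A) = A*Y
O(-4, 5 - 1*0)*8350 = ((5 - 1*0)*(-4))*8350 = ((5 + 0)*(-4))*8350 = (5*(-4))*8350 = -20*8350 = -167000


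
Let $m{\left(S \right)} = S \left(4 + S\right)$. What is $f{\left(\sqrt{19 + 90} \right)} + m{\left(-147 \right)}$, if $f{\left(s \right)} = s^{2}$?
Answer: $21130$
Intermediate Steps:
$f{\left(\sqrt{19 + 90} \right)} + m{\left(-147 \right)} = \left(\sqrt{19 + 90}\right)^{2} - 147 \left(4 - 147\right) = \left(\sqrt{109}\right)^{2} - -21021 = 109 + 21021 = 21130$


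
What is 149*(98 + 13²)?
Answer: 39783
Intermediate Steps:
149*(98 + 13²) = 149*(98 + 169) = 149*267 = 39783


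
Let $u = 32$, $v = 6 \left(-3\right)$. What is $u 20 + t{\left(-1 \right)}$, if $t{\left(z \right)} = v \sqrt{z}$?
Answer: $640 - 18 i \approx 640.0 - 18.0 i$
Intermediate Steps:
$v = -18$
$t{\left(z \right)} = - 18 \sqrt{z}$
$u 20 + t{\left(-1 \right)} = 32 \cdot 20 - 18 \sqrt{-1} = 640 - 18 i$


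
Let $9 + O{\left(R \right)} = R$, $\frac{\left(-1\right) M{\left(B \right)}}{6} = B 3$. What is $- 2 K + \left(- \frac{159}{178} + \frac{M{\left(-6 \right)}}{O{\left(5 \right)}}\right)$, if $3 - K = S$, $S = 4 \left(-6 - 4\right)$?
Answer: $- \frac{20273}{178} \approx -113.89$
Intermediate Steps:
$M{\left(B \right)} = - 18 B$ ($M{\left(B \right)} = - 6 B 3 = - 6 \cdot 3 B = - 18 B$)
$O{\left(R \right)} = -9 + R$
$S = -40$ ($S = 4 \left(-10\right) = -40$)
$K = 43$ ($K = 3 - -40 = 3 + 40 = 43$)
$- 2 K + \left(- \frac{159}{178} + \frac{M{\left(-6 \right)}}{O{\left(5 \right)}}\right) = \left(-2\right) 43 + \left(- \frac{159}{178} + \frac{\left(-18\right) \left(-6\right)}{-9 + 5}\right) = -86 + \left(\left(-159\right) \frac{1}{178} + \frac{108}{-4}\right) = -86 + \left(- \frac{159}{178} + 108 \left(- \frac{1}{4}\right)\right) = -86 - \frac{4965}{178} = - \frac{20273}{178}$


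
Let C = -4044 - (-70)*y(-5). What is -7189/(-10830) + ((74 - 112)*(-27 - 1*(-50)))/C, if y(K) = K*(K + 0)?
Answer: 12978493/12422010 ≈ 1.0448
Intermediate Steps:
y(K) = K**2 (y(K) = K*K = K**2)
C = -2294 (C = -4044 - (-70)*(-5)**2 = -4044 - (-70)*25 = -4044 - 1*(-1750) = -4044 + 1750 = -2294)
-7189/(-10830) + ((74 - 112)*(-27 - 1*(-50)))/C = -7189/(-10830) + ((74 - 112)*(-27 - 1*(-50)))/(-2294) = -7189*(-1/10830) - 38*(-27 + 50)*(-1/2294) = 7189/10830 - 38*23*(-1/2294) = 7189/10830 - 874*(-1/2294) = 7189/10830 + 437/1147 = 12978493/12422010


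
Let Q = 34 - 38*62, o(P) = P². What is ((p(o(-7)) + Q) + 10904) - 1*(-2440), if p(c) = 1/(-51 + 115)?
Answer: 705409/64 ≈ 11022.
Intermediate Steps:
Q = -2322 (Q = 34 - 2356 = -2322)
p(c) = 1/64
((p(o(-7)) + Q) + 10904) - 1*(-2440) = ((1/64 - 2322) + 10904) - 1*(-2440) = (-148607/64 + 10904) + 2440 = 549249/64 + 2440 = 705409/64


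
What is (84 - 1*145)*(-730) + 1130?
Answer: 45660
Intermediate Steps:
(84 - 1*145)*(-730) + 1130 = (84 - 145)*(-730) + 1130 = -61*(-730) + 1130 = 44530 + 1130 = 45660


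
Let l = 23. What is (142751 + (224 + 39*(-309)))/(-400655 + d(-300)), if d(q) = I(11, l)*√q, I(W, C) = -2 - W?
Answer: -10491071044/32104895945 + 3404024*I*√3/32104895945 ≈ -0.32677 + 0.00018365*I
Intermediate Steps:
d(q) = -13*√q (d(q) = (-2 - 1*11)*√q = (-2 - 11)*√q = -13*√q)
(142751 + (224 + 39*(-309)))/(-400655 + d(-300)) = (142751 + (224 + 39*(-309)))/(-400655 - 130*I*√3) = (142751 + (224 - 12051))/(-400655 - 130*I*√3) = (142751 - 11827)/(-400655 - 130*I*√3) = 130924/(-400655 - 130*I*√3)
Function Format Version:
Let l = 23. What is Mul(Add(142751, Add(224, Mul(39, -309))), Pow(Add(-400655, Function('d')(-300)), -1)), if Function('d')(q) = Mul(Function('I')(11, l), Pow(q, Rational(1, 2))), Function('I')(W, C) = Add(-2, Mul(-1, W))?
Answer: Add(Rational(-10491071044, 32104895945), Mul(Rational(3404024, 32104895945), I, Pow(3, Rational(1, 2)))) ≈ Add(-0.32677, Mul(0.00018365, I))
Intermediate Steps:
Function('d')(q) = Mul(-13, Pow(q, Rational(1, 2))) (Function('d')(q) = Mul(Add(-2, Mul(-1, 11)), Pow(q, Rational(1, 2))) = Mul(Add(-2, -11), Pow(q, Rational(1, 2))) = Mul(-13, Pow(q, Rational(1, 2))))
Mul(Add(142751, Add(224, Mul(39, -309))), Pow(Add(-400655, Function('d')(-300)), -1)) = Mul(Add(142751, Add(224, Mul(39, -309))), Pow(Add(-400655, Mul(-13, Pow(-300, Rational(1, 2)))), -1)) = Mul(Add(142751, Add(224, -12051)), Pow(Add(-400655, Mul(-13, Mul(10, I, Pow(3, Rational(1, 2))))), -1)) = Mul(Add(142751, -11827), Pow(Add(-400655, Mul(-130, I, Pow(3, Rational(1, 2)))), -1)) = Mul(130924, Pow(Add(-400655, Mul(-130, I, Pow(3, Rational(1, 2)))), -1))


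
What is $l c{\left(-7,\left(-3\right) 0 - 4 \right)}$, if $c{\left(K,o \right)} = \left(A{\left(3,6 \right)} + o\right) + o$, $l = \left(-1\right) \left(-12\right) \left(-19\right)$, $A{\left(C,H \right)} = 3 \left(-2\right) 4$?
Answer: $7296$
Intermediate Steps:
$A{\left(C,H \right)} = -24$ ($A{\left(C,H \right)} = \left(-6\right) 4 = -24$)
$l = -228$ ($l = 12 \left(-19\right) = -228$)
$c{\left(K,o \right)} = -24 + 2 o$ ($c{\left(K,o \right)} = \left(-24 + o\right) + o = -24 + 2 o$)
$l c{\left(-7,\left(-3\right) 0 - 4 \right)} = - 228 \left(-24 + 2 \left(\left(-3\right) 0 - 4\right)\right) = - 228 \left(-24 + 2 \left(0 - 4\right)\right) = - 228 \left(-24 + 2 \left(-4\right)\right) = - 228 \left(-24 - 8\right) = \left(-228\right) \left(-32\right) = 7296$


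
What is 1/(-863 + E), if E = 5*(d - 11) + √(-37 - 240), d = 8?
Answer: -878/771161 - I*√277/771161 ≈ -0.0011385 - 2.1582e-5*I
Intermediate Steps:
E = -15 + I*√277 (E = 5*(8 - 11) + √(-37 - 240) = 5*(-3) + √(-277) = -15 + I*√277 ≈ -15.0 + 16.643*I)
1/(-863 + E) = 1/(-863 + (-15 + I*√277)) = 1/(-878 + I*√277)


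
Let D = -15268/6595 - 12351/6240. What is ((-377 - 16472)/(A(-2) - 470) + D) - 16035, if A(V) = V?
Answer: -2590465179589/161867680 ≈ -16004.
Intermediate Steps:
D = -11781811/2743520 (D = -15268*1/6595 - 12351*1/6240 = -15268/6595 - 4117/2080 = -11781811/2743520 ≈ -4.2944)
((-377 - 16472)/(A(-2) - 470) + D) - 16035 = ((-377 - 16472)/(-2 - 470) - 11781811/2743520) - 16035 = (-16849/(-472) - 11781811/2743520) - 16035 = (-16849*(-1/472) - 11781811/2743520) - 16035 = (16849/472 - 11781811/2743520) - 16035 = 5083069211/161867680 - 16035 = -2590465179589/161867680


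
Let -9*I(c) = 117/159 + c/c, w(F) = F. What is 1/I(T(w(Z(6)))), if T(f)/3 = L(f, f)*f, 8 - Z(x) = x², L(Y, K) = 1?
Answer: -477/92 ≈ -5.1848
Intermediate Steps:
Z(x) = 8 - x²
T(f) = 3*f (T(f) = 3*(1*f) = 3*f)
I(c) = -92/477 (I(c) = -(117/159 + c/c)/9 = -(117*(1/159) + 1)/9 = -(39/53 + 1)/9 = -⅑*92/53 = -92/477)
1/I(T(w(Z(6)))) = 1/(-92/477) = -477/92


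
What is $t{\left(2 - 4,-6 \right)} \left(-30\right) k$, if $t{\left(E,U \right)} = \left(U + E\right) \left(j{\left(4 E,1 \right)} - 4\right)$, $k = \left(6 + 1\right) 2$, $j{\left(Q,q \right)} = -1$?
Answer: $-16800$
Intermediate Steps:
$k = 14$ ($k = 7 \cdot 2 = 14$)
$t{\left(E,U \right)} = - 5 E - 5 U$ ($t{\left(E,U \right)} = \left(U + E\right) \left(-1 - 4\right) = \left(E + U\right) \left(-5\right) = - 5 E - 5 U$)
$t{\left(2 - 4,-6 \right)} \left(-30\right) k = \left(- 5 \left(2 - 4\right) - -30\right) \left(-30\right) 14 = \left(\left(-5\right) \left(-2\right) + 30\right) \left(-30\right) 14 = \left(10 + 30\right) \left(-30\right) 14 = 40 \left(-30\right) 14 = \left(-1200\right) 14 = -16800$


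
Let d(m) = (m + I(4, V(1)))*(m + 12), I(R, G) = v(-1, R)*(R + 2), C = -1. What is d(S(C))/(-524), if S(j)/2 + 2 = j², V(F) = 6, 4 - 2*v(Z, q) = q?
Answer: 5/131 ≈ 0.038168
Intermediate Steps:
v(Z, q) = 2 - q/2
I(R, G) = (2 + R)*(2 - R/2) (I(R, G) = (2 - R/2)*(R + 2) = (2 - R/2)*(2 + R) = (2 + R)*(2 - R/2))
S(j) = -4 + 2*j²
d(m) = m*(12 + m) (d(m) = (m + (4 + 4 - ½*4²))*(m + 12) = (m + (4 + 4 - ½*16))*(12 + m) = (m + (4 + 4 - 8))*(12 + m) = (m + 0)*(12 + m) = m*(12 + m))
d(S(C))/(-524) = ((-4 + 2*(-1)²)*(12 + (-4 + 2*(-1)²)))/(-524) = ((-4 + 2*1)*(12 + (-4 + 2*1)))*(-1/524) = ((-4 + 2)*(12 + (-4 + 2)))*(-1/524) = -2*(12 - 2)*(-1/524) = -2*10*(-1/524) = -20*(-1/524) = 5/131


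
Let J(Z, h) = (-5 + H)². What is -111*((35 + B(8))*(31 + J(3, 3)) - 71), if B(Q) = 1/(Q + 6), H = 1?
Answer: -2451213/14 ≈ -1.7509e+5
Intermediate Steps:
J(Z, h) = 16 (J(Z, h) = (-5 + 1)² = (-4)² = 16)
B(Q) = 1/(6 + Q)
-111*((35 + B(8))*(31 + J(3, 3)) - 71) = -111*((35 + 1/(6 + 8))*(31 + 16) - 71) = -111*((35 + 1/14)*47 - 71) = -111*((491/14)*47 - 71) = -111*(23077/14 - 71) = -111*22083/14 = -2451213/14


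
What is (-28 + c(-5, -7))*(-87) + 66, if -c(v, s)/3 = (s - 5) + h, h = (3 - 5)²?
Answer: 414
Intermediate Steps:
h = 4 (h = (-2)² = 4)
c(v, s) = 3 - 3*s (c(v, s) = -3*((s - 5) + 4) = -3*((-5 + s) + 4) = -3*(-1 + s) = 3 - 3*s)
(-28 + c(-5, -7))*(-87) + 66 = (-28 + (3 - 3*(-7)))*(-87) + 66 = (-28 + (3 + 21))*(-87) + 66 = (-28 + 24)*(-87) + 66 = -4*(-87) + 66 = 348 + 66 = 414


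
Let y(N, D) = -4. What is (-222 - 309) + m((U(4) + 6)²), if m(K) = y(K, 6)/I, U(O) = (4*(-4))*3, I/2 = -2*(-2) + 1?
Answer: -2657/5 ≈ -531.40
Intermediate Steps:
I = 10 (I = 2*(-2*(-2) + 1) = 2*(4 + 1) = 2*5 = 10)
U(O) = -48 (U(O) = -16*3 = -48)
m(K) = -⅖ (m(K) = -4/10 = -4*⅒ = -⅖)
(-222 - 309) + m((U(4) + 6)²) = (-222 - 309) - ⅖ = -531 - ⅖ = -2657/5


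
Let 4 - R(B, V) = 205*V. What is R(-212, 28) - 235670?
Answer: -241406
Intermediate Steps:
R(B, V) = 4 - 205*V
R(-212, 28) - 235670 = (4 - 205*28) - 235670 = (4 - 5740) - 235670 = -5736 - 235670 = -241406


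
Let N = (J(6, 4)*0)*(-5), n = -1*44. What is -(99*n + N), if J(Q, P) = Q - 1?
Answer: 4356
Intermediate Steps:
J(Q, P) = -1 + Q
n = -44
N = 0 (N = ((-1 + 6)*0)*(-5) = (5*0)*(-5) = 0*(-5) = 0)
-(99*n + N) = -(99*(-44) + 0) = -(-4356 + 0) = -1*(-4356) = 4356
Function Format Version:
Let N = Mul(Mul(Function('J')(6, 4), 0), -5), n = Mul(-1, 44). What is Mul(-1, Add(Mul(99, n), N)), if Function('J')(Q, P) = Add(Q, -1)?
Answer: 4356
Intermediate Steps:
Function('J')(Q, P) = Add(-1, Q)
n = -44
N = 0 (N = Mul(Mul(Add(-1, 6), 0), -5) = Mul(Mul(5, 0), -5) = Mul(0, -5) = 0)
Mul(-1, Add(Mul(99, n), N)) = Mul(-1, Add(Mul(99, -44), 0)) = Mul(-1, Add(-4356, 0)) = Mul(-1, -4356) = 4356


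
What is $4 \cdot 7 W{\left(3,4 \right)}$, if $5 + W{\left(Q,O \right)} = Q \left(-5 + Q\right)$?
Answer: $-308$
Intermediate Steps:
$W{\left(Q,O \right)} = -5 + Q \left(-5 + Q\right)$
$4 \cdot 7 W{\left(3,4 \right)} = 4 \cdot 7 \left(-5 + 3^{2} - 15\right) = 28 \left(-5 + 9 - 15\right) = 28 \left(-11\right) = -308$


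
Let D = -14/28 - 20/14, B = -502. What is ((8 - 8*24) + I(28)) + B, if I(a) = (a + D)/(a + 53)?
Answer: -777559/1134 ≈ -685.68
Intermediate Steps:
D = -27/14 (D = -14*1/28 - 20*1/14 = -½ - 10/7 = -27/14 ≈ -1.9286)
I(a) = (-27/14 + a)/(53 + a) (I(a) = (a - 27/14)/(a + 53) = (-27/14 + a)/(53 + a))
((8 - 8*24) + I(28)) + B = ((8 - 8*24) + (-27/14 + 28)/(53 + 28)) - 502 = ((8 - 192) + (365/14)/81) - 502 = (-184 + (1/81)*(365/14)) - 502 = (-184 + 365/1134) - 502 = -208291/1134 - 502 = -777559/1134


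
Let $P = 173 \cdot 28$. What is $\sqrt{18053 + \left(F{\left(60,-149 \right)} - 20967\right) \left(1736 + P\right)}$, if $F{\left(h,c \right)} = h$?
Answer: $7 i \sqrt{2807143} \approx 11728.0 i$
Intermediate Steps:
$P = 4844$
$\sqrt{18053 + \left(F{\left(60,-149 \right)} - 20967\right) \left(1736 + P\right)} = \sqrt{18053 + \left(60 - 20967\right) \left(1736 + 4844\right)} = \sqrt{18053 - 137568060} = \sqrt{-137550007} = 7 i \sqrt{2807143}$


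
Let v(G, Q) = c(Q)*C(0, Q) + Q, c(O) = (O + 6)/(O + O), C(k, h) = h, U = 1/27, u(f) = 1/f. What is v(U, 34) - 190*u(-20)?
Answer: 127/2 ≈ 63.500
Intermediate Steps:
U = 1/27 ≈ 0.037037
c(O) = (6 + O)/(2*O) (c(O) = (6 + O)/((2*O)) = (6 + O)*(1/(2*O)) = (6 + O)/(2*O))
v(G, Q) = 3 + 3*Q/2 (v(G, Q) = ((6 + Q)/(2*Q))*Q + Q = (3 + Q/2) + Q = 3 + 3*Q/2)
v(U, 34) - 190*u(-20) = (3 + (3/2)*34) - 190/(-20) = (3 + 51) - 190*(-1/20) = 54 + 19/2 = 127/2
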